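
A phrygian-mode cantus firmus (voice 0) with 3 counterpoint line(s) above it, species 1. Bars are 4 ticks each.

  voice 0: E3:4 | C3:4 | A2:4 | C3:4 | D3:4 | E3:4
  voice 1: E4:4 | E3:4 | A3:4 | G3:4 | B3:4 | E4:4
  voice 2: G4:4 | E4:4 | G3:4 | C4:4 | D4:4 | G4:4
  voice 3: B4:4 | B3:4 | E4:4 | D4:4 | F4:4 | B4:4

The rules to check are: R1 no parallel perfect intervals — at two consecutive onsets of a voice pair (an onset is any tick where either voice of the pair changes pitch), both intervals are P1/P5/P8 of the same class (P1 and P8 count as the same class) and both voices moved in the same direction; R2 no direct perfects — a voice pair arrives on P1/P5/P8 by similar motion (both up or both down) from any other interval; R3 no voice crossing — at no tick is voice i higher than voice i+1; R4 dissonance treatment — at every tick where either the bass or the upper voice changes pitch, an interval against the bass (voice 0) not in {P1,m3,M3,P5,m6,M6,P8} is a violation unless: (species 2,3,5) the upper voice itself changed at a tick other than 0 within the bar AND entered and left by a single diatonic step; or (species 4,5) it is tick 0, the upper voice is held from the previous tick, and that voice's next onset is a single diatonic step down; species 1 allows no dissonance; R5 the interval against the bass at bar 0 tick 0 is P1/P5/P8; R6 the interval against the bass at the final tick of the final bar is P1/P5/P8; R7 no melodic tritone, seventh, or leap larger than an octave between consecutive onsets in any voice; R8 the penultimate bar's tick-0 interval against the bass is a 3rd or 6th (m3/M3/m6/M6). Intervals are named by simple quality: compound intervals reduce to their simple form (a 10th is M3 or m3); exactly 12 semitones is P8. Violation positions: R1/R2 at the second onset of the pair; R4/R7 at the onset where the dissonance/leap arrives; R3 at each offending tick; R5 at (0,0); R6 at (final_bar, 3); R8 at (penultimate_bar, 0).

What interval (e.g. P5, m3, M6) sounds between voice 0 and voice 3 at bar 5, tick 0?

voice 0=E3 voice 3=B4 -> P5

P5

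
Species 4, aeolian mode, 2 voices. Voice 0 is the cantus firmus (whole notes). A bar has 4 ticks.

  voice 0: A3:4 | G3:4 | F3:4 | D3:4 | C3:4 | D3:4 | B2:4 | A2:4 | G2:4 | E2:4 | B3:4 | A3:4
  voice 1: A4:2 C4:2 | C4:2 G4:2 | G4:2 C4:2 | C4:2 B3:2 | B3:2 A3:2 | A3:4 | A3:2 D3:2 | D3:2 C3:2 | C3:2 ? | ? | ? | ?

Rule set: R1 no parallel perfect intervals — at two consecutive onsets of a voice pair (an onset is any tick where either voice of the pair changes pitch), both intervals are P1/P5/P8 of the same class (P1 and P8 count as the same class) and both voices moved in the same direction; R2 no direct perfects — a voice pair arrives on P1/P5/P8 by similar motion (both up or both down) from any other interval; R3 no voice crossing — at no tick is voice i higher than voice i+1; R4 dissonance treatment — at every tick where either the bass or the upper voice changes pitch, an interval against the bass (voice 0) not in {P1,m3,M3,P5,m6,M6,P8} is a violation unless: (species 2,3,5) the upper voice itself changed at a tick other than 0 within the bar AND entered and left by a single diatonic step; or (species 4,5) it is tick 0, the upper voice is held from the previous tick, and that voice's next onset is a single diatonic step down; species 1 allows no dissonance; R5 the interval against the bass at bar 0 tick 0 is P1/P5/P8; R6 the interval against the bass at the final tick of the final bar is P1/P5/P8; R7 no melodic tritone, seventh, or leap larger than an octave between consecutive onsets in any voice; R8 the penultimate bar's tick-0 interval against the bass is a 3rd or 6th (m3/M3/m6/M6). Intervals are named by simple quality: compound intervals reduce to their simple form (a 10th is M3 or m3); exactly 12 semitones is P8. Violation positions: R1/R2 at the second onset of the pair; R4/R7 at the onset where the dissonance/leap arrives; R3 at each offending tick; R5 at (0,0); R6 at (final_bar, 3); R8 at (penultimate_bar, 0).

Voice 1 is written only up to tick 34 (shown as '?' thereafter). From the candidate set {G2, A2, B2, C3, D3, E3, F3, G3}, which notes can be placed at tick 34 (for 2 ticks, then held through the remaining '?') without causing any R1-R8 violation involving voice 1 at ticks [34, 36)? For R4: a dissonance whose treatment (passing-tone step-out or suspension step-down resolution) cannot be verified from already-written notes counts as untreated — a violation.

G2: legal
A2: violates R4
B2: legal
C3: legal
D3: legal
E3: legal
F3: violates R4
G3: legal

{B2, C3, D3, E3, G2, G3}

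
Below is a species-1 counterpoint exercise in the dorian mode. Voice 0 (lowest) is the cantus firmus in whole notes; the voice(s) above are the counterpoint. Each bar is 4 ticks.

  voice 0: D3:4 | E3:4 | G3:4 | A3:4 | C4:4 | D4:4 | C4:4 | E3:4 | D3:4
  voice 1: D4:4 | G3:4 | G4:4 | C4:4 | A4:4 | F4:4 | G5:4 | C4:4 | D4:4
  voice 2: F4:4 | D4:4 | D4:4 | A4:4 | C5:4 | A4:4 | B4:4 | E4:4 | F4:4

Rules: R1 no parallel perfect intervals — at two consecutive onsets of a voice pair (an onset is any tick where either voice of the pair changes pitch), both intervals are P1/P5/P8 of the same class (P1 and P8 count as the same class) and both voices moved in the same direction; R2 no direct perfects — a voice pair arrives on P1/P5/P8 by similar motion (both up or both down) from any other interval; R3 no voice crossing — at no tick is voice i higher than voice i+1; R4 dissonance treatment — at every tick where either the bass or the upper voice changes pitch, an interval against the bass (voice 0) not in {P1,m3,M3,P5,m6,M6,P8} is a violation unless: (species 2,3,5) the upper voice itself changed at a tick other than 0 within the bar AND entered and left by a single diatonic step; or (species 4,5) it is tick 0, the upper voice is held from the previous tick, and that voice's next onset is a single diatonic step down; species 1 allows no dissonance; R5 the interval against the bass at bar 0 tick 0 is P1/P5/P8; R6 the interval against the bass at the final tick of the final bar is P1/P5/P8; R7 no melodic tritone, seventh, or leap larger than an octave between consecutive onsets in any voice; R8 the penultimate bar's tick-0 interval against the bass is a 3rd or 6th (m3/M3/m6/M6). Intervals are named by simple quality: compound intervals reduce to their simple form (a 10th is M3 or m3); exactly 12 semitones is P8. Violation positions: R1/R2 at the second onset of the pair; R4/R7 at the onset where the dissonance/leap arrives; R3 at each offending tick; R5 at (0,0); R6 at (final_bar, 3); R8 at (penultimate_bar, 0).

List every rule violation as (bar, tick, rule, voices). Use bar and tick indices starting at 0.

bar 0: v0=D3 v1=D4 v2=F4 downbeat m3
bar 1: v0=E3 v1=G3 v2=D4 downbeat m7
bar 2: v0=G3 v1=G4 v2=D4 downbeat P5
bar 3: v0=A3 v1=C4 v2=A4 downbeat P8
bar 4: v0=C4 v1=A4 v2=C5 downbeat P8
bar 5: v0=D4 v1=F4 v2=A4 downbeat P5
bar 6: v0=C4 v1=G5 v2=B4 downbeat M7
bar 7: v0=E3 v1=C4 v2=E4 downbeat P8
bar 8: v0=D3 v1=D4 v2=F4 downbeat m3
  -> R5 @ bar 0 tick 0 v(0, 2): opens on m3
  -> R2 @ bar 1 tick 0 v(1, 2): D4/F4 m3 -> G3/D4 P5 similar
  -> R4 @ bar 1 tick 0 v(0, 2): E3/D4 m7 untreated
  -> R2 @ bar 2 tick 0 v(0, 1): E3/G3 m3 -> G3/G4 P8 similar
  -> R3 @ bar 2 tick 0 v(1, 2): G4 above D4
  -> R3 @ bar 2 tick 1 v(1, 2): G4 above D4
  -> R3 @ bar 2 tick 2 v(1, 2): G4 above D4
  -> R3 @ bar 2 tick 3 v(1, 2): G4 above D4
  -> R2 @ bar 3 tick 0 v(0, 2): G3/D4 P5 -> A3/A4 P8 similar
  -> R1 @ bar 4 tick 0 v(0, 2): A3/A4 P8 -> C4/C5 P8 similar
  -> R3 @ bar 6 tick 0 v(1, 2): G5 above B4
  -> R4 @ bar 6 tick 0 v(0, 2): C4/B4 M7 untreated
  -> R7 @ bar 6 tick 0 v(1,): F4->G5 leap 14st
  -> R3 @ bar 6 tick 1 v(1, 2): G5 above B4
  -> R3 @ bar 6 tick 2 v(1, 2): G5 above B4
  -> R3 @ bar 6 tick 3 v(1, 2): G5 above B4
  -> R2 @ bar 7 tick 0 v(0, 2): C4/B4 M7 -> E3/E4 P8 similar
  -> R7 @ bar 7 tick 0 v(1,): G5->C4 leap 19st
  -> R8 @ bar 7 tick 0 v(0, 2): penult P8 not 3rd/6th
  -> R6 @ bar 8 tick 3 v(0, 2): closes on m3

(0, 0, R5, (0, 2))
(1, 0, R2, (1, 2))
(1, 0, R4, (0, 2))
(2, 0, R2, (0, 1))
(2, 0, R3, (1, 2))
(2, 1, R3, (1, 2))
(2, 2, R3, (1, 2))
(2, 3, R3, (1, 2))
(3, 0, R2, (0, 2))
(4, 0, R1, (0, 2))
(6, 0, R3, (1, 2))
(6, 0, R4, (0, 2))
(6, 0, R7, (1,))
(6, 1, R3, (1, 2))
(6, 2, R3, (1, 2))
(6, 3, R3, (1, 2))
(7, 0, R2, (0, 2))
(7, 0, R7, (1,))
(7, 0, R8, (0, 2))
(8, 3, R6, (0, 2))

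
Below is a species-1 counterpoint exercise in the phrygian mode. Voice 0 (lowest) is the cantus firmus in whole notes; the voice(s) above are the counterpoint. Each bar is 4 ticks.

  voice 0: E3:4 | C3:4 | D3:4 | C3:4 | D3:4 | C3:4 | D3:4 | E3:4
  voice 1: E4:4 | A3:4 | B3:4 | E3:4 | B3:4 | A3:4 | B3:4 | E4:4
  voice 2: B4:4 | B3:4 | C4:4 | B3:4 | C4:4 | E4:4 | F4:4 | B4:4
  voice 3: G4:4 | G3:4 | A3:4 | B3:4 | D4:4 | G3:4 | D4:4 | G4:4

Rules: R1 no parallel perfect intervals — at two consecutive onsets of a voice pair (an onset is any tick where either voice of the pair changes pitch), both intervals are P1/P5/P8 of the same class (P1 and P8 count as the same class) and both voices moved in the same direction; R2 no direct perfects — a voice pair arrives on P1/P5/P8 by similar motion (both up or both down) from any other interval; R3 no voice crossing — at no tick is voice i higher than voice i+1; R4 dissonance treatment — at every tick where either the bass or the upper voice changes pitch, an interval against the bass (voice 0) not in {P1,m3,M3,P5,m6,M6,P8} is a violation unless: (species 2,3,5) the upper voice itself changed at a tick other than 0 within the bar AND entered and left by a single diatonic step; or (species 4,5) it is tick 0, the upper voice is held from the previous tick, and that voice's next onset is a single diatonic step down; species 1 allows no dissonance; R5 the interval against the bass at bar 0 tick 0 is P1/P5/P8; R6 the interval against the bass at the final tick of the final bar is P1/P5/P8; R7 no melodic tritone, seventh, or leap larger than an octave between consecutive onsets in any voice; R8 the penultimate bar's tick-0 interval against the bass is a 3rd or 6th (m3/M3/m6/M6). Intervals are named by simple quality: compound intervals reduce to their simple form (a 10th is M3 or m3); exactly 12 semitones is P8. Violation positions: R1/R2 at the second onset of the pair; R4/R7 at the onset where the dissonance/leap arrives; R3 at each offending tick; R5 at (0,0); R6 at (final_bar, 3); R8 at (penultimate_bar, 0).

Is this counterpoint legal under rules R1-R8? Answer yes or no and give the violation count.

bar 0: v0=E3 v1=E4 v2=B4 v3=G4 (m3)
bar 1: v0=C3 v1=A3 v2=B3 v3=G3 (P5)
bar 2: v0=D3 v1=B3 v2=C4 v3=A3 (P5)
bar 3: v0=C3 v1=E3 v2=B3 v3=B3 (M7)
bar 4: v0=D3 v1=B3 v2=C4 v3=D4 (P8)
bar 5: v0=C3 v1=A3 v2=E4 v3=G3 (P5)
bar 6: v0=D3 v1=B3 v2=F4 v3=D4 (P8)
bar 7: v0=E3 v1=E4 v2=B4 v3=G4 (m3)
  R3 @ bar0.0: B4 above G4
  R5 @ bar0.0: opens on m3
  R3 @ bar0.1: B4 above G4
  R3 @ bar0.2: B4 above G4
  R3 @ bar0.3: B4 above G4
  R2 @ bar1.0: E3/G4 m3 -> C3/G3 P5 similar
  R3 @ bar1.0: B3 above G3
  R4 @ bar1.0: C3/B3 M7 untreated
  R3 @ bar1.1: B3 above G3
  R3 @ bar1.2: B3 above G3
  R3 @ bar1.3: B3 above G3
  R1 @ bar2.0: C3/G3 P5 -> D3/A3 P5 similar
  R3 @ bar2.0: C4 above A3
  R4 @ bar2.0: D3/C4 m7 untreated
  R3 @ bar2.1: C4 above A3
  R3 @ bar2.2: C4 above A3
  R3 @ bar2.3: C4 above A3
  R2 @ bar3.0: B3/C4 m2 -> E3/B3 P5 similar
  R4 @ bar3.0: C3/B3 M7 untreated
  R4 @ bar3.0: C3/B3 M7 untreated
  R2 @ bar4.0: C3/B3 M7 -> D3/D4 P8 similar
  R4 @ bar4.0: D3/C4 m7 untreated
  R2 @ bar5.0: D3/D4 P8 -> C3/G3 P5 similar
  R3 @ bar5.0: E4 above G3
  R3 @ bar5.1: E4 above G3
  R3 @ bar5.2: E4 above G3
  R3 @ bar5.3: E4 above G3
  R2 @ bar6.0: C3/G3 P5 -> D3/D4 P8 similar
  R3 @ bar6.0: F4 above D4
  R8 @ bar6.0: penult P8 not 3rd/6th
  R3 @ bar6.1: F4 above D4
  R3 @ bar6.2: F4 above D4
  R3 @ bar6.3: F4 above D4
  R2 @ bar7.0: D3/B3 M6 -> E3/E4 P8 similar
  R2 @ bar7.0: D3/F4 m3 -> E3/B4 P5 similar
  R2 @ bar7.0: B3/F4 TT -> E4/B4 P5 similar
  R3 @ bar7.0: B4 above G4
  R7 @ bar7.0: F4->B4 leap 6st
  R3 @ bar7.1: B4 above G4
  R3 @ bar7.2: B4 above G4
  R3 @ bar7.3: B4 above G4
  R6 @ bar7.3: closes on m3

No (42 violations)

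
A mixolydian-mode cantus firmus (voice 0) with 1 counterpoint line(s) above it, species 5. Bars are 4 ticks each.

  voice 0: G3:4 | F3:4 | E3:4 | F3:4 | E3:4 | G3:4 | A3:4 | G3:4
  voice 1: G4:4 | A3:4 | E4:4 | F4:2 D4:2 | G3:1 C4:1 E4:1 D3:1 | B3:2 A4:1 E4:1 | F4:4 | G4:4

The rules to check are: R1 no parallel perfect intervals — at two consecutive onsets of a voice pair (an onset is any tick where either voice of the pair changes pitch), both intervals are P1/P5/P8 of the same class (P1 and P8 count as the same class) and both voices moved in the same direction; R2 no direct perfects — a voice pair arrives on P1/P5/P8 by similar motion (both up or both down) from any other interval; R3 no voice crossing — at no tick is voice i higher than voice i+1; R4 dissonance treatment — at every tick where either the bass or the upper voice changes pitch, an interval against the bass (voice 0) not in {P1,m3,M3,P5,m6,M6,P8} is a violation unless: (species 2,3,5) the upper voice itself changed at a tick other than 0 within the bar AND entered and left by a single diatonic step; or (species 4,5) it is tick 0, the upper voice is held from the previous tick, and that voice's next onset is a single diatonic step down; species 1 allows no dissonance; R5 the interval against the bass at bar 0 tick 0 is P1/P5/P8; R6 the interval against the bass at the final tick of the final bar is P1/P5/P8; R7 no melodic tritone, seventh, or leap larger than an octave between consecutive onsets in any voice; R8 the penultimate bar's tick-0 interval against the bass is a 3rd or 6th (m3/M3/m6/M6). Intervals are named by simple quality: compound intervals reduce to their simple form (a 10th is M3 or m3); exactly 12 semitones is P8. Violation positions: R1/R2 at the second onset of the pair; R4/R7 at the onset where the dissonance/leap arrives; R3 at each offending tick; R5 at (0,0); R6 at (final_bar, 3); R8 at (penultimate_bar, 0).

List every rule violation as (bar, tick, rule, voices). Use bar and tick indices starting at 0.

(1, 0, R7, (1,))
(3, 0, R1, (0, 1))
(4, 3, R3, (0, 1))
(4, 3, R4, (0, 1))
(4, 3, R7, (1,))
(5, 2, R4, (0, 1))
(5, 2, R7, (1,))

bar 0: v0=G3 v1=G4 downbeat P8
bar 1: v0=F3 v1=A3 downbeat M3
bar 2: v0=E3 v1=E4 downbeat P8
bar 3: v0=F3 v1=F4 downbeat P8
bar 4: v0=E3 v1=G3 downbeat m3
bar 5: v0=G3 v1=B3 downbeat M3
bar 6: v0=A3 v1=F4 downbeat m6
bar 7: v0=G3 v1=G4 downbeat P8
  -> R7 @ bar 1 tick 0 v(1,): G4->A3 leap 10st
  -> R1 @ bar 3 tick 0 v(0, 1): E3/E4 P8 -> F3/F4 P8 similar
  -> R3 @ bar 4 tick 3 v(0, 1): E3 above D3
  -> R4 @ bar 4 tick 3 v(0, 1): E3/D3 M2 untreated
  -> R7 @ bar 4 tick 3 v(1,): E4->D3 leap 14st
  -> R4 @ bar 5 tick 2 v(0, 1): G3/A4 M2 untreated
  -> R7 @ bar 5 tick 2 v(1,): B3->A4 leap 10st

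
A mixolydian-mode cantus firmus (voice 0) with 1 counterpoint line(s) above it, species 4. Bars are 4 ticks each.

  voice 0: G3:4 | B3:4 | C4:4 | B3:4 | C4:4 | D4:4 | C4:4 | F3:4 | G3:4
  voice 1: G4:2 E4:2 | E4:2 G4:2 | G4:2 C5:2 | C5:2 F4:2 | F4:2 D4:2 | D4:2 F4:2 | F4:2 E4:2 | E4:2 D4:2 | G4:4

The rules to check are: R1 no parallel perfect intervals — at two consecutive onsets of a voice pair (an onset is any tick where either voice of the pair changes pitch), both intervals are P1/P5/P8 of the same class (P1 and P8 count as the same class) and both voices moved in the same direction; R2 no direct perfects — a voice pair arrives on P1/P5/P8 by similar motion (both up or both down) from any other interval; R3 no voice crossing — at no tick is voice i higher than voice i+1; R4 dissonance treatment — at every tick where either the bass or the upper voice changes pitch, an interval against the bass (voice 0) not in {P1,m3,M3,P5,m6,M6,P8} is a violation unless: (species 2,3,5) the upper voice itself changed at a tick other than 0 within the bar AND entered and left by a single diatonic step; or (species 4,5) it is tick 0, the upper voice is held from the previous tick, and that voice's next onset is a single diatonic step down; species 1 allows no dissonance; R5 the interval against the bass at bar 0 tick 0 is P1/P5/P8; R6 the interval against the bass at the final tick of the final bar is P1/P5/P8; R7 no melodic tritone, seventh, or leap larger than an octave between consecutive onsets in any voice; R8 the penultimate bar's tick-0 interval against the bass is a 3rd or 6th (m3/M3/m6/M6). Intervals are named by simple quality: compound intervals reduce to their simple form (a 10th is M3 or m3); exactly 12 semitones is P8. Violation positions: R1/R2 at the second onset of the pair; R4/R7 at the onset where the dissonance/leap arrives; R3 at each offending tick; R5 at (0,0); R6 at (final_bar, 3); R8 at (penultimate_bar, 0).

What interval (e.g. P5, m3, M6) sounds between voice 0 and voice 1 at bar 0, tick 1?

P8

voice 0=G3 voice 1=G4 -> P8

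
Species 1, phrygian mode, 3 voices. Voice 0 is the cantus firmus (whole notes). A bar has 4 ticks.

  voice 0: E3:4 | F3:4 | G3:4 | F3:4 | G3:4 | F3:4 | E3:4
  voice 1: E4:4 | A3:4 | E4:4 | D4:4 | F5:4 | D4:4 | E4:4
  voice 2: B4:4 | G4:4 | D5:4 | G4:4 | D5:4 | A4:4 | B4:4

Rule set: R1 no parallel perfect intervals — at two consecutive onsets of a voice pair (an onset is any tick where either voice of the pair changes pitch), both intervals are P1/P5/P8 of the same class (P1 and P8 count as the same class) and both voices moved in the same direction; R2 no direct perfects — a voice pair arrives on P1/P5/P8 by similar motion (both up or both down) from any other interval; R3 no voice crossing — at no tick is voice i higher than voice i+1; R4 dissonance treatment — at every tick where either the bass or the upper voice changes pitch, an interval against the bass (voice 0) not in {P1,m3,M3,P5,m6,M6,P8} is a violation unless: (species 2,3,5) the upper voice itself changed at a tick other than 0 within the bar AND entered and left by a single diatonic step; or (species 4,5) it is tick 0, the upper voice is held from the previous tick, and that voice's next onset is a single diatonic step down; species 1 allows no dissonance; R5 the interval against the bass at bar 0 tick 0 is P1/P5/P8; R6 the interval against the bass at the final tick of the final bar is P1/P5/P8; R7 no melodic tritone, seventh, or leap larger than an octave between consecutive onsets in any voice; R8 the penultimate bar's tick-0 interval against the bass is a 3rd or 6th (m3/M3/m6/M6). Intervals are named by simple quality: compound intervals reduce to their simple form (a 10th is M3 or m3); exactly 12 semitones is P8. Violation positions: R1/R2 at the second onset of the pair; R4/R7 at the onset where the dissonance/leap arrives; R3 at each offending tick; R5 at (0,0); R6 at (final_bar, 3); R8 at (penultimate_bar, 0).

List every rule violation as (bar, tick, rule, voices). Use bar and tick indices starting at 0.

bar 0: v0=E3 v1=E4 v2=B4 downbeat P5
bar 1: v0=F3 v1=A3 v2=G4 downbeat M2
bar 2: v0=G3 v1=E4 v2=D5 downbeat P5
bar 3: v0=F3 v1=D4 v2=G4 downbeat M2
bar 4: v0=G3 v1=F5 v2=D5 downbeat P5
bar 5: v0=F3 v1=D4 v2=A4 downbeat M3
bar 6: v0=E3 v1=E4 v2=B4 downbeat P5
  -> R4 @ bar 1 tick 0 v(0, 2): F3/G4 M2 untreated
  -> R2 @ bar 2 tick 0 v(0, 2): F3/G4 M2 -> G3/D5 P5 similar
  -> R4 @ bar 3 tick 0 v(0, 2): F3/G4 M2 untreated
  -> R2 @ bar 4 tick 0 v(0, 2): F3/G4 M2 -> G3/D5 P5 similar
  -> R3 @ bar 4 tick 0 v(1, 2): F5 above D5
  -> R4 @ bar 4 tick 0 v(0, 1): G3/F5 m7 untreated
  -> R7 @ bar 4 tick 0 v(1,): D4->F5 leap 15st
  -> R3 @ bar 4 tick 1 v(1, 2): F5 above D5
  -> R3 @ bar 4 tick 2 v(1, 2): F5 above D5
  -> R3 @ bar 4 tick 3 v(1, 2): F5 above D5
  -> R2 @ bar 5 tick 0 v(1, 2): F5/D5 m3 -> D4/A4 P5 similar
  -> R7 @ bar 5 tick 0 v(1,): F5->D4 leap 15st
  -> R1 @ bar 6 tick 0 v(1, 2): D4/A4 P5 -> E4/B4 P5 similar

(1, 0, R4, (0, 2))
(2, 0, R2, (0, 2))
(3, 0, R4, (0, 2))
(4, 0, R2, (0, 2))
(4, 0, R3, (1, 2))
(4, 0, R4, (0, 1))
(4, 0, R7, (1,))
(4, 1, R3, (1, 2))
(4, 2, R3, (1, 2))
(4, 3, R3, (1, 2))
(5, 0, R2, (1, 2))
(5, 0, R7, (1,))
(6, 0, R1, (1, 2))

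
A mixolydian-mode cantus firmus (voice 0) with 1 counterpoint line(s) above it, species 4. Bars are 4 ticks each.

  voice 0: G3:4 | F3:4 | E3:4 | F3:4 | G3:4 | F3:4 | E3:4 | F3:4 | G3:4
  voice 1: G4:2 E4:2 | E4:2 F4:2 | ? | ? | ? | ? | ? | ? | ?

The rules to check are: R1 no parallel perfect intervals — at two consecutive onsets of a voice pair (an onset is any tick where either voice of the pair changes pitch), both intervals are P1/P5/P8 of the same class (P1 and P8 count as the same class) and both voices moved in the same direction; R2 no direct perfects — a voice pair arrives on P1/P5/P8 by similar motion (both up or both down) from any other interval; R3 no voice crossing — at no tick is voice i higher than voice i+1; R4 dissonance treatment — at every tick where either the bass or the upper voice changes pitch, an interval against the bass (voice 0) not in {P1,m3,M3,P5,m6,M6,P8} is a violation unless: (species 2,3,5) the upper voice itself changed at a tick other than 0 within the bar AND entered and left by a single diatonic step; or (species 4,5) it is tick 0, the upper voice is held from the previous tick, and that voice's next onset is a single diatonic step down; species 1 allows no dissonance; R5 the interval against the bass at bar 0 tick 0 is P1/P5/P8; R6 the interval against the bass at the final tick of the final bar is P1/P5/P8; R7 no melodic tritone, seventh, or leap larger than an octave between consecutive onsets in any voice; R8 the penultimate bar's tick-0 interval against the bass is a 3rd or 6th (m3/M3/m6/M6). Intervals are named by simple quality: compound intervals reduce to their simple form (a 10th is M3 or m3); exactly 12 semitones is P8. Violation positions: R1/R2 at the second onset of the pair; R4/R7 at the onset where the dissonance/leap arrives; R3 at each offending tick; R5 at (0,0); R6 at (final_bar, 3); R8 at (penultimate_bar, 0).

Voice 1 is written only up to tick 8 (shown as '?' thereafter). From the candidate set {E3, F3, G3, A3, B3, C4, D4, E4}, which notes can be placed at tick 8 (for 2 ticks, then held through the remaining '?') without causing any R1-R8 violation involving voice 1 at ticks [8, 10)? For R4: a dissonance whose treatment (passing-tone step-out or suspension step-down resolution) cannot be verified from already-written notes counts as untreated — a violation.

{C4}

E3: violates R1,R7
F3: violates R4
G3: violates R7
A3: violates R4
B3: violates R2,R7
C4: legal
D4: violates R4
E4: violates R1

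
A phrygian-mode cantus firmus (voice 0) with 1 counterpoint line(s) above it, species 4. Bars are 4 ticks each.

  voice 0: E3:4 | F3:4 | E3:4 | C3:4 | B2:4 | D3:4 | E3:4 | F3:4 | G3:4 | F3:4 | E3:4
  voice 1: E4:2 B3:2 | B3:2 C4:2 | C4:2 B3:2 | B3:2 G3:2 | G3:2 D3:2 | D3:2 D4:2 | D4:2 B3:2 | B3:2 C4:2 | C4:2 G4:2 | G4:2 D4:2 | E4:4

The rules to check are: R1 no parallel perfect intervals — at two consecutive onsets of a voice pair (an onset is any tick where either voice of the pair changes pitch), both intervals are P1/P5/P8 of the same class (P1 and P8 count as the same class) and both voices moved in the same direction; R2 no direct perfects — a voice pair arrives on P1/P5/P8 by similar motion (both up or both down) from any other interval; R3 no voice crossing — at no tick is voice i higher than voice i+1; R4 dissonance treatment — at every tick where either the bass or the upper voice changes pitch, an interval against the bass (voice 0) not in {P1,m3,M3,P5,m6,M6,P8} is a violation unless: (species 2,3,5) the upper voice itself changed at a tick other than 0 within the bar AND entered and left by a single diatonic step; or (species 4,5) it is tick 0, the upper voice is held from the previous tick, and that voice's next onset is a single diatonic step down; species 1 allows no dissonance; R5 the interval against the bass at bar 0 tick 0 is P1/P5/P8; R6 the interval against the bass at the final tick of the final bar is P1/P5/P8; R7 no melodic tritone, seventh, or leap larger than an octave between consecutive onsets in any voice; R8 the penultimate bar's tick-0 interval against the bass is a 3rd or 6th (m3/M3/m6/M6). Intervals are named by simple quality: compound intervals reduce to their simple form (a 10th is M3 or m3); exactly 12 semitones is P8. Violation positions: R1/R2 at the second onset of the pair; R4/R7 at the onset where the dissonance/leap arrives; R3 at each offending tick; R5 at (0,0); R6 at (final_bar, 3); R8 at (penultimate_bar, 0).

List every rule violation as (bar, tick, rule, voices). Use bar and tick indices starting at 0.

bar 0: v0=E3 v1=E4 downbeat P8
bar 1: v0=F3 v1=B3 downbeat TT
bar 2: v0=E3 v1=C4 downbeat m6
bar 3: v0=C3 v1=B3 downbeat M7
bar 4: v0=B2 v1=G3 downbeat m6
bar 5: v0=D3 v1=D3 downbeat P1
bar 6: v0=E3 v1=D4 downbeat m7
bar 7: v0=F3 v1=B3 downbeat TT
bar 8: v0=G3 v1=C4 downbeat P4
bar 9: v0=F3 v1=G4 downbeat M2
bar 10: v0=E3 v1=E4 downbeat P8
  -> R4 @ bar 1 tick 0 v(0, 1): F3/B3 TT untreated
  -> R4 @ bar 3 tick 0 v(0, 1): C3/B3 M7 untreated
  -> R4 @ bar 6 tick 0 v(0, 1): E3/D4 m7 untreated
  -> R4 @ bar 7 tick 0 v(0, 1): F3/B3 TT untreated
  -> R4 @ bar 8 tick 0 v(0, 1): G3/C4 P4 untreated
  -> R4 @ bar 9 tick 0 v(0, 1): F3/G4 M2 untreated
  -> R8 @ bar 9 tick 0 v(0, 1): penult M2 not 3rd/6th

(1, 0, R4, (0, 1))
(3, 0, R4, (0, 1))
(6, 0, R4, (0, 1))
(7, 0, R4, (0, 1))
(8, 0, R4, (0, 1))
(9, 0, R4, (0, 1))
(9, 0, R8, (0, 1))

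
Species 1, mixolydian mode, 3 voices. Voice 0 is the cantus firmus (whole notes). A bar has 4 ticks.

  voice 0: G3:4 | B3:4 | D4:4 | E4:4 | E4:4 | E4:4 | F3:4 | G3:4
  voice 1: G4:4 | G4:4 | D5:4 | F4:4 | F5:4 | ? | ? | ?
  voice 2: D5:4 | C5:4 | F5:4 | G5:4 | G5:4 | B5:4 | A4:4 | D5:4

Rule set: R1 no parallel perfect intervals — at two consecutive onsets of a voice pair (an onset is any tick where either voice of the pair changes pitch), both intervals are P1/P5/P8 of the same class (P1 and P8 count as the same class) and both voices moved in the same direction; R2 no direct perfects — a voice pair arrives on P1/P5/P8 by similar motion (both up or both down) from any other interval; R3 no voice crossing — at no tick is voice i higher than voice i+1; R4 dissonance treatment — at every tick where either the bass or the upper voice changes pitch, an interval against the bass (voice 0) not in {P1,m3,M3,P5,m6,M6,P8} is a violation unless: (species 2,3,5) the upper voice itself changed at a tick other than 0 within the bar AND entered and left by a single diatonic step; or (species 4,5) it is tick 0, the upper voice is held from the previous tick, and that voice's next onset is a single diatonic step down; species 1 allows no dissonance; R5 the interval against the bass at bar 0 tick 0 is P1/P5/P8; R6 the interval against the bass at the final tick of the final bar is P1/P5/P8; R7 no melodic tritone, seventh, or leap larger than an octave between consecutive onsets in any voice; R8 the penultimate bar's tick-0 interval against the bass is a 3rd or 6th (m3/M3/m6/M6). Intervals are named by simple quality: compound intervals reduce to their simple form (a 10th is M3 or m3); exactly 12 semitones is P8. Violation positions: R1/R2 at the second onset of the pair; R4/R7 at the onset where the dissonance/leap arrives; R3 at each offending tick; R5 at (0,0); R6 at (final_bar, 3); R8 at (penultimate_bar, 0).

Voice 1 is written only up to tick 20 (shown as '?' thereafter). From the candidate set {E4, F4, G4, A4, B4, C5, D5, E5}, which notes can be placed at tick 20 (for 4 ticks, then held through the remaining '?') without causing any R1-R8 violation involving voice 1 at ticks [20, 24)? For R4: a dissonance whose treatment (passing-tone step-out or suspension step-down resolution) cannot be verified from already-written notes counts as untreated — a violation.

E4: violates R7
F4: violates R4
G4: violates R7
A4: violates R4
B4: violates R7
C5: legal
D5: violates R4
E5: legal

{C5, E5}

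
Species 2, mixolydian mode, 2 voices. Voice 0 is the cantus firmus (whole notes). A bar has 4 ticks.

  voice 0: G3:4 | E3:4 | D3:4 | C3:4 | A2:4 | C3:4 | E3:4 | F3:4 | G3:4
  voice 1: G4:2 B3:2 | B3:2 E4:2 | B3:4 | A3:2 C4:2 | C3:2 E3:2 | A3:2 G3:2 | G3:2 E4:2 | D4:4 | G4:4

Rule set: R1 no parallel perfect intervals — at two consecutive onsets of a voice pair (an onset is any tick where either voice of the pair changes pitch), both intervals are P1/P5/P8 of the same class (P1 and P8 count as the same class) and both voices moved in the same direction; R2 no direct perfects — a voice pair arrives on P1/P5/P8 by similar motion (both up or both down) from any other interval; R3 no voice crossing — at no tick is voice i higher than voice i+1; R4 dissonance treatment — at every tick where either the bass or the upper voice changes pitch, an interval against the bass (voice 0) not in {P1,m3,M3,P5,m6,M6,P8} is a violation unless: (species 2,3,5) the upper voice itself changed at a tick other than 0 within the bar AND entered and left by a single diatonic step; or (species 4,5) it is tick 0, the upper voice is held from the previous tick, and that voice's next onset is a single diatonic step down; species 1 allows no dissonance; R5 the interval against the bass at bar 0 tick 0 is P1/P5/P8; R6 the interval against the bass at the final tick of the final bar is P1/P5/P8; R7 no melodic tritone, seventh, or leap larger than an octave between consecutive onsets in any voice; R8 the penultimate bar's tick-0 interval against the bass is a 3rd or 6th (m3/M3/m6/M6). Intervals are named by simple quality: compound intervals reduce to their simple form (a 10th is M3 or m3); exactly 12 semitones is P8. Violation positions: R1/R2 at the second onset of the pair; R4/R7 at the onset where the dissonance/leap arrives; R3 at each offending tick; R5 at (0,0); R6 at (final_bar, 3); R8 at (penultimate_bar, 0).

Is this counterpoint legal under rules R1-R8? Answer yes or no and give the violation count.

bar 0: v0=G3 v1=G4 (P8)
bar 1: v0=E3 v1=B3 (P5)
bar 2: v0=D3 v1=B3 (M6)
bar 3: v0=C3 v1=A3 (M6)
bar 4: v0=A2 v1=C3 (m3)
bar 5: v0=C3 v1=A3 (M6)
bar 6: v0=E3 v1=G3 (m3)
bar 7: v0=F3 v1=D4 (M6)
bar 8: v0=G3 v1=G4 (P8)
  R2 @ bar8.0: F3/D4 M6 -> G3/G4 P8 similar

No (1 violations)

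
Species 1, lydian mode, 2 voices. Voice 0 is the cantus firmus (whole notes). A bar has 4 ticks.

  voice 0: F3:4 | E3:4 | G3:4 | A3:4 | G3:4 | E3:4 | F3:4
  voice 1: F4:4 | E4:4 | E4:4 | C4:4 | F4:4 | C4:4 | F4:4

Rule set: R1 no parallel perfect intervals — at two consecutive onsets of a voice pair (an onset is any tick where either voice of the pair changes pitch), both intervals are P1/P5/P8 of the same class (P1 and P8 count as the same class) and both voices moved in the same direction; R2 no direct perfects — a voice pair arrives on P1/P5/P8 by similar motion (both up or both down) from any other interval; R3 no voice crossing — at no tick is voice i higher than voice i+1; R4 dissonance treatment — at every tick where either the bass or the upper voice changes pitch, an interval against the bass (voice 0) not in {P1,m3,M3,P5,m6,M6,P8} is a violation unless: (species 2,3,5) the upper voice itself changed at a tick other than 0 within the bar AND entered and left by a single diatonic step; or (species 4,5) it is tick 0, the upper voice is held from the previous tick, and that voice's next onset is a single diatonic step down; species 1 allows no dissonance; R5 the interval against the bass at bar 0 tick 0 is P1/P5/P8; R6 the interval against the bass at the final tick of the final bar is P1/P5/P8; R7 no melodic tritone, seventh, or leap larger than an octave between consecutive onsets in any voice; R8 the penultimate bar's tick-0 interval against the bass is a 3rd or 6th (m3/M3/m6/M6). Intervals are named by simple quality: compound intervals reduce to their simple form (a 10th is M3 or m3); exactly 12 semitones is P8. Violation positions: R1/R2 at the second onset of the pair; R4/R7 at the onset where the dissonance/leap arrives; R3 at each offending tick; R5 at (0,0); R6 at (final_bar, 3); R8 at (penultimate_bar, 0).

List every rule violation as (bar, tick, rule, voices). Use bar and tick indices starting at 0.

(1, 0, R1, (0, 1))
(4, 0, R4, (0, 1))
(6, 0, R2, (0, 1))

bar 0: v0=F3 v1=F4 downbeat P8
bar 1: v0=E3 v1=E4 downbeat P8
bar 2: v0=G3 v1=E4 downbeat M6
bar 3: v0=A3 v1=C4 downbeat m3
bar 4: v0=G3 v1=F4 downbeat m7
bar 5: v0=E3 v1=C4 downbeat m6
bar 6: v0=F3 v1=F4 downbeat P8
  -> R1 @ bar 1 tick 0 v(0, 1): F3/F4 P8 -> E3/E4 P8 similar
  -> R4 @ bar 4 tick 0 v(0, 1): G3/F4 m7 untreated
  -> R2 @ bar 6 tick 0 v(0, 1): E3/C4 m6 -> F3/F4 P8 similar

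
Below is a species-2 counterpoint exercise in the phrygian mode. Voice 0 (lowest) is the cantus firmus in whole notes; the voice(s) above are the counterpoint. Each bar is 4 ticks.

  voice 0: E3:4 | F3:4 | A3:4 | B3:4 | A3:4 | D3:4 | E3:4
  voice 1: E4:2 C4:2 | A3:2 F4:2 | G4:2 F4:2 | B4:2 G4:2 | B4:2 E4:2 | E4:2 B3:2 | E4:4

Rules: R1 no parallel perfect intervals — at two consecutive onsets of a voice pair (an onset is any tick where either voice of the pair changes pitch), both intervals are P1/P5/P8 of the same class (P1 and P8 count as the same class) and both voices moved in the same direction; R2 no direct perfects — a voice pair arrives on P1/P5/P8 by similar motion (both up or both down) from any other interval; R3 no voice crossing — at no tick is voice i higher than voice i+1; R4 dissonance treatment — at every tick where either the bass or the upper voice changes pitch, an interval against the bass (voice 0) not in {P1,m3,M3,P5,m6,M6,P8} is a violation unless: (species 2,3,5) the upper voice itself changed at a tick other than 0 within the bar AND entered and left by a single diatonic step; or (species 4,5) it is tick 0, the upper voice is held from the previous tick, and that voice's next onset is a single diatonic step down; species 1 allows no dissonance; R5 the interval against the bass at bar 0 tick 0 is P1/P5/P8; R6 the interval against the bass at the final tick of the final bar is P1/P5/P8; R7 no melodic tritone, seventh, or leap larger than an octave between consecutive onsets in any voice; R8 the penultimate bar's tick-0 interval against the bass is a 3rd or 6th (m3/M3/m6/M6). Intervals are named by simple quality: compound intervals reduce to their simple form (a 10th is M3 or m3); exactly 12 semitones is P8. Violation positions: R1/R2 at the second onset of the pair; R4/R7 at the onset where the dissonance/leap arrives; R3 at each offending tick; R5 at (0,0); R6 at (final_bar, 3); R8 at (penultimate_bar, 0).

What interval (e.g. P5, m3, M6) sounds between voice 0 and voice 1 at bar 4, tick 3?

P5

voice 0=A3 voice 1=E4 -> P5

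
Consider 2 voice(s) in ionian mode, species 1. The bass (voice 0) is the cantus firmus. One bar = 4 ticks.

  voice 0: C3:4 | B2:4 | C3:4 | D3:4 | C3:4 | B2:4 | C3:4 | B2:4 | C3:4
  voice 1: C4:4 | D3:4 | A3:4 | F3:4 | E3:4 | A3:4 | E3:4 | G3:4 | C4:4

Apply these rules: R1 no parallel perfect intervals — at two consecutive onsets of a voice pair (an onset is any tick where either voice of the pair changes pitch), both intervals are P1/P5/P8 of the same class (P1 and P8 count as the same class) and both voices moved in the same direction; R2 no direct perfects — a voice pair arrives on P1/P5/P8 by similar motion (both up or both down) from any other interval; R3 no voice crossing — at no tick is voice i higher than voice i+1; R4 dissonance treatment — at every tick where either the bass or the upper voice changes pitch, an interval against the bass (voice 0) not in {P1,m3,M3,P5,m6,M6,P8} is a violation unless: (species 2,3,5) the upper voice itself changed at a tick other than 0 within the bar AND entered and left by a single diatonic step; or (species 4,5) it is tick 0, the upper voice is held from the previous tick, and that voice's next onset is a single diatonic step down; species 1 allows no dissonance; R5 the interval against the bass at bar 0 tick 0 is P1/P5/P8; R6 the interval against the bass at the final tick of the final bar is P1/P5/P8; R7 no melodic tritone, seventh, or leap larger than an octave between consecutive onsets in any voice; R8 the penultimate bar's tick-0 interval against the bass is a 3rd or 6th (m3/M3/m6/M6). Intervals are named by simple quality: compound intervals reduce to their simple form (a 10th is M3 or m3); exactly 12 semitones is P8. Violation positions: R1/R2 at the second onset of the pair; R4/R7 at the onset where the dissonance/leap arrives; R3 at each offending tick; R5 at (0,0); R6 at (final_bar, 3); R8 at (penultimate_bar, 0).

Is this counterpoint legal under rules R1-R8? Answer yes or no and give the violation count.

bar 0: v0=C3 v1=C4 (P8)
bar 1: v0=B2 v1=D3 (m3)
bar 2: v0=C3 v1=A3 (M6)
bar 3: v0=D3 v1=F3 (m3)
bar 4: v0=C3 v1=E3 (M3)
bar 5: v0=B2 v1=A3 (m7)
bar 6: v0=C3 v1=E3 (M3)
bar 7: v0=B2 v1=G3 (m6)
bar 8: v0=C3 v1=C4 (P8)
  R7 @ bar1.0: C4->D3 leap 10st
  R4 @ bar5.0: B2/A3 m7 untreated
  R2 @ bar8.0: B2/G3 m6 -> C3/C4 P8 similar

No (3 violations)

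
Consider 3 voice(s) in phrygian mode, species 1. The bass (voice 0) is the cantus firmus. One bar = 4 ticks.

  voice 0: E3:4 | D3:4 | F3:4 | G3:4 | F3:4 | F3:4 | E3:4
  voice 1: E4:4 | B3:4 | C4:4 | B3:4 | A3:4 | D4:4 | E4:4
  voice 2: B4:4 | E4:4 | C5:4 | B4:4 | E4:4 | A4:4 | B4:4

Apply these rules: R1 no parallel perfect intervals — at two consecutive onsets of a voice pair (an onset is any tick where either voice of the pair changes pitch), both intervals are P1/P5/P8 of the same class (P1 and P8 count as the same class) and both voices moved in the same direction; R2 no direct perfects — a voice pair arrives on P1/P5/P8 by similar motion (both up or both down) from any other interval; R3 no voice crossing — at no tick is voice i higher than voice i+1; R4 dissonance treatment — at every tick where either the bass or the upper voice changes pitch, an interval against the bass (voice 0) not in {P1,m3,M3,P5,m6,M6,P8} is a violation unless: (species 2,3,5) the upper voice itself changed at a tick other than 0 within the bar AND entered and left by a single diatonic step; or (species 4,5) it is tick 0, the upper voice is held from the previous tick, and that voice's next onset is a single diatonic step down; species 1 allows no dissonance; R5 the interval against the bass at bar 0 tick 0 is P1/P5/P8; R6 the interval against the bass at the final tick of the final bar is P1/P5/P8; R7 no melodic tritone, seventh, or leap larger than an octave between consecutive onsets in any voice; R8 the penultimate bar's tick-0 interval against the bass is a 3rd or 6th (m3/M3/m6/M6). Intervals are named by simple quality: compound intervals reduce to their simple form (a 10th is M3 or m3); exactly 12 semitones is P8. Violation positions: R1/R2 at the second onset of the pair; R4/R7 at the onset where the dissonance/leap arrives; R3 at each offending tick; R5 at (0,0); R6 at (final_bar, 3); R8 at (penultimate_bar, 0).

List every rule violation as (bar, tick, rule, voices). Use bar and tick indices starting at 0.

(1, 0, R4, (0, 2))
(2, 0, R2, (0, 1))
(2, 0, R2, (0, 2))
(2, 0, R2, (1, 2))
(3, 0, R1, (1, 2))
(4, 0, R2, (1, 2))
(4, 0, R4, (0, 2))
(5, 0, R1, (1, 2))
(6, 0, R1, (1, 2))

bar 0: v0=E3 v1=E4 v2=B4 downbeat P5
bar 1: v0=D3 v1=B3 v2=E4 downbeat M2
bar 2: v0=F3 v1=C4 v2=C5 downbeat P5
bar 3: v0=G3 v1=B3 v2=B4 downbeat M3
bar 4: v0=F3 v1=A3 v2=E4 downbeat M7
bar 5: v0=F3 v1=D4 v2=A4 downbeat M3
bar 6: v0=E3 v1=E4 v2=B4 downbeat P5
  -> R4 @ bar 1 tick 0 v(0, 2): D3/E4 M2 untreated
  -> R2 @ bar 2 tick 0 v(0, 1): D3/B3 M6 -> F3/C4 P5 similar
  -> R2 @ bar 2 tick 0 v(0, 2): D3/E4 M2 -> F3/C5 P5 similar
  -> R2 @ bar 2 tick 0 v(1, 2): B3/E4 P4 -> C4/C5 P8 similar
  -> R1 @ bar 3 tick 0 v(1, 2): C4/C5 P8 -> B3/B4 P8 similar
  -> R2 @ bar 4 tick 0 v(1, 2): B3/B4 P8 -> A3/E4 P5 similar
  -> R4 @ bar 4 tick 0 v(0, 2): F3/E4 M7 untreated
  -> R1 @ bar 5 tick 0 v(1, 2): A3/E4 P5 -> D4/A4 P5 similar
  -> R1 @ bar 6 tick 0 v(1, 2): D4/A4 P5 -> E4/B4 P5 similar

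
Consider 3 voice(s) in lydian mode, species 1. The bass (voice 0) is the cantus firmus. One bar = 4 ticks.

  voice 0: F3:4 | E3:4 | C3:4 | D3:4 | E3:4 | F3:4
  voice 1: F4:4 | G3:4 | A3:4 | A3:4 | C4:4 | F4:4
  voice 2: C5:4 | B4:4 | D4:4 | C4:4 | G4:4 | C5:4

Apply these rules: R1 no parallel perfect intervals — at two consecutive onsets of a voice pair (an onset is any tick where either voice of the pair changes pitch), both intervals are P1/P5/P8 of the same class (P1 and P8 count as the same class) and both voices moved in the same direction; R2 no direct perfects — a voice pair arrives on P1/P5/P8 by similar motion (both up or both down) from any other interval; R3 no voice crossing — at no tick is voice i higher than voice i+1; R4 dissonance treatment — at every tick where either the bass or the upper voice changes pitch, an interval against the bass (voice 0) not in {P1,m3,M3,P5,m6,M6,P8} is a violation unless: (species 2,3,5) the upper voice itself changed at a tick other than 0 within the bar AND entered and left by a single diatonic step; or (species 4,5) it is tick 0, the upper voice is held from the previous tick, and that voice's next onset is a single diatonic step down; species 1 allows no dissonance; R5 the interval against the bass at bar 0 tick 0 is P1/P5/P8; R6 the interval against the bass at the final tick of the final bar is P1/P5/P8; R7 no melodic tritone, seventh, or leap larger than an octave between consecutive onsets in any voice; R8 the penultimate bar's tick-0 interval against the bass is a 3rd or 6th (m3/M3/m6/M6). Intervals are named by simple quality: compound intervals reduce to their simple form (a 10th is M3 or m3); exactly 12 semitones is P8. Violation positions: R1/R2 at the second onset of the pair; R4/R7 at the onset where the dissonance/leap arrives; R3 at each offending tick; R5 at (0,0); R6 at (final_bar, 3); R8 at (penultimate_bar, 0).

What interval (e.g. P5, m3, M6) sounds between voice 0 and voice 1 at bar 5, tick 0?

P8

voice 0=F3 voice 1=F4 -> P8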